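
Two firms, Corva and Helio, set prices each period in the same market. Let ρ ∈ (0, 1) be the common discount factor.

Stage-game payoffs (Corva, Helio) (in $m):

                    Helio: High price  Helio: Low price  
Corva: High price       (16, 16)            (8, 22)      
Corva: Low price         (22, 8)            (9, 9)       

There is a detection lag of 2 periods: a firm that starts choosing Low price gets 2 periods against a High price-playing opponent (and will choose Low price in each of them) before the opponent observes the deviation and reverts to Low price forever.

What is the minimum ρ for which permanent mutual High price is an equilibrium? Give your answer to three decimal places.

0.679

A deviator earns 22 for 2 periods, then 9 forever; cooperating earns 16 forever. Multiplying the IC by (1−ρ):
16 ≥ 22(1−ρ^2) + 9ρ^2, so 13·ρ^2 ≥ 6 and ρ^2 ≥ 6/13.
ρ ≥ (6/13)^(1/2) ≈ 0.679.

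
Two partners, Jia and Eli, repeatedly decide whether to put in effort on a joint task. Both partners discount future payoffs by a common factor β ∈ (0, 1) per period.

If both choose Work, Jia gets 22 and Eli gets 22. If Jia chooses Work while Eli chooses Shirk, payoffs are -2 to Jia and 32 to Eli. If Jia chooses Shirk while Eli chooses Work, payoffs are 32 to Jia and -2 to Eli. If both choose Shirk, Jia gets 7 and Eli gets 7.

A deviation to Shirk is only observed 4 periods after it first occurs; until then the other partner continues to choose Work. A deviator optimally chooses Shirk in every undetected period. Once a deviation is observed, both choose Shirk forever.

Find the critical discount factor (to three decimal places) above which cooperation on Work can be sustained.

Deviating for the 4 undetected periods gains 32−22 = 10 per period over cooperation, then loses 22−7 = 15 per period forever once punishment starts.
Gain: 10(1 + β + … + β^3); loss: 15·β^4/(1−β).
No profitable deviation ⇔ 10(1−β^4) ≤ 15·β^4, i.e. β^4 ≥ 10/(10+15) = 2/5.
Hence β ≥ (2/5)^(1/4) ≈ 0.795.

0.795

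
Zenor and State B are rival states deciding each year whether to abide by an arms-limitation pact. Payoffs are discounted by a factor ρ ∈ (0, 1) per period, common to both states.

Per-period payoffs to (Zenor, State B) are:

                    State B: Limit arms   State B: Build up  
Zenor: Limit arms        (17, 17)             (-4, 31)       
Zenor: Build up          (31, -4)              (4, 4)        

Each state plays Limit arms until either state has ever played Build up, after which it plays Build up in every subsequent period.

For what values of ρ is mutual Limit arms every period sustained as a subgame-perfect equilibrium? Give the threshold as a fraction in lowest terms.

Cooperation forever yields 17 each period: 17/(1−ρ).
Deviating yields 31 once, then 4 forever: 31 + 4ρ/(1−ρ).
No profitable deviation requires 17/(1−ρ) ≥ 31 + 4ρ/(1−ρ).
Multiplying by (1−ρ): 17 ≥ 31(1−ρ) + 4ρ = 31 − 27ρ.
So 27ρ ≥ 14, i.e. ρ ≥ 14/27.

14/27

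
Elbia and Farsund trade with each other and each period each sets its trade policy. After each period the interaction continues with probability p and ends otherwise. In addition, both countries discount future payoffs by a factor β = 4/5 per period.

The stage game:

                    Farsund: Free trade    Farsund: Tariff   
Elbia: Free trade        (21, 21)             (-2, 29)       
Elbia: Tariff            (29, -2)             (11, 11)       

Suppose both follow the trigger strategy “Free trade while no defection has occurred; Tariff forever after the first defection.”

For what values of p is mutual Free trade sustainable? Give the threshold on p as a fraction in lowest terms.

5/9

With continuation probability p and discount β, the effective per-period discount factor is βp.
Grim-trigger IC: βp ≥ (29−21)/(29−11) = 4/9.
So p ≥ (4/9)/(4/5) = 5/9.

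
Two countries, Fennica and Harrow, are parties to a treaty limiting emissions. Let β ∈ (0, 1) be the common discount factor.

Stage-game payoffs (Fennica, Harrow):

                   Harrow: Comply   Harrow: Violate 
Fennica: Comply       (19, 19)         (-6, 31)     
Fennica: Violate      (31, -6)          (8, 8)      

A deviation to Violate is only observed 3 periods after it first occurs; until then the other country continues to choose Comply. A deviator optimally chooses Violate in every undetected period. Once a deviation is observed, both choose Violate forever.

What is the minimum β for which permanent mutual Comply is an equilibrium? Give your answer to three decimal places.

0.805

A deviator earns 31 for 3 periods, then 8 forever; cooperating earns 19 forever. Multiplying the IC by (1−β):
19 ≥ 31(1−β^3) + 8β^3, so 23·β^3 ≥ 12 and β^3 ≥ 12/23.
β ≥ (12/23)^(1/3) ≈ 0.805.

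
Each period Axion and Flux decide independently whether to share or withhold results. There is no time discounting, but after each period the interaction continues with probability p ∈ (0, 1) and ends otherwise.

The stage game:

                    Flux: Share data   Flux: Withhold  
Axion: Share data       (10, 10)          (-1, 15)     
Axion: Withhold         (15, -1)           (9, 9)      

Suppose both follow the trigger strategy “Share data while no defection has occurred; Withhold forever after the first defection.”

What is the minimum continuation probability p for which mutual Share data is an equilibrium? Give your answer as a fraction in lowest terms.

5/6

With no time discounting, the continuation probability p plays the role of the discount factor.
Grim-trigger IC: 10/(1−p) ≥ 15 + 9p/(1−p) ⇒ p ≥ (15−10)/(15−9) = 5/6.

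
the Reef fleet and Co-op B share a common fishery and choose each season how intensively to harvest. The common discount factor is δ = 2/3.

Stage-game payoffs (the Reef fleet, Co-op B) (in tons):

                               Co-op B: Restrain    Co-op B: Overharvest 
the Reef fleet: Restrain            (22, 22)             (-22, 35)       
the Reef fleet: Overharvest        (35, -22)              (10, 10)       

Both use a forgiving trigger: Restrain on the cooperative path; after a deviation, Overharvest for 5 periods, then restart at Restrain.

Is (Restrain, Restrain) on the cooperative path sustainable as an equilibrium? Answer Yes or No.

Comparing payoff streams over the 6 periods until play realigns: cooperate → 22(1+δ+…+δ^5); deviate → 35 + 10(δ+…+δ^5).
Cooperation is sustained iff (22−10)(δ+…+δ^5) ≥ 35−22.
δ+…+δ^5 = 2/3·(1−(2/3)^5)/(1−2/3) = 1.7366, and (35−22)/(22−10) = 1.0833.
1.7366 ≥ 1.0833, so cooperation is sustainable.

Yes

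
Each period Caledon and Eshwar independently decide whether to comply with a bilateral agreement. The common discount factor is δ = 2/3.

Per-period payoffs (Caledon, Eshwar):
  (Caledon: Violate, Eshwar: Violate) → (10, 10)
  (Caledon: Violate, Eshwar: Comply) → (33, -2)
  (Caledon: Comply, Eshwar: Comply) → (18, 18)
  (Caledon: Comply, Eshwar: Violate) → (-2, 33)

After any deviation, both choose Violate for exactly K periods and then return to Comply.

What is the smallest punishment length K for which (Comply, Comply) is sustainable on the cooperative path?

IC: δ(1−δ^K)/(1−δ) ≥ (33−18)/(18−10) = 15/8.
With δ = 2/3: need 1 − δ^K ≥ 15/8·(1−2/3)/(2/3), i.e. δ^K ≤ 0.0625.
Since (2/3)^6 = 0.0878 and (2/3)^7 = 0.0585, the smallest such K is 7.

7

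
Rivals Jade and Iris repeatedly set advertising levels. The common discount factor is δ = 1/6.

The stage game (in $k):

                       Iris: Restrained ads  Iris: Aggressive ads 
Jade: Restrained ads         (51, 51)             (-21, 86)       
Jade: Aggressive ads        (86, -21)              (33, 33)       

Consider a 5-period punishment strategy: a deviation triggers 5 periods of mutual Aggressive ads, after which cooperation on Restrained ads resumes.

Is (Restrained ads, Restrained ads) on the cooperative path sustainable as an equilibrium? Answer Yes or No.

A one-shot deviation gives 86 now, then 33 for 5 periods, then back to 51.
Gain from deviating: (86−51) today; loss: (51−33) in each of the next 5 periods.
No-deviation condition: (51−33)(δ+…+δ^5) ≥ 86−51, i.e. δ+…+δ^5 ≥ 35/18.
At δ = 1/6: δ+…+δ^5 = 0.2000 < 1.9444.
So cooperation is not sustainable.

No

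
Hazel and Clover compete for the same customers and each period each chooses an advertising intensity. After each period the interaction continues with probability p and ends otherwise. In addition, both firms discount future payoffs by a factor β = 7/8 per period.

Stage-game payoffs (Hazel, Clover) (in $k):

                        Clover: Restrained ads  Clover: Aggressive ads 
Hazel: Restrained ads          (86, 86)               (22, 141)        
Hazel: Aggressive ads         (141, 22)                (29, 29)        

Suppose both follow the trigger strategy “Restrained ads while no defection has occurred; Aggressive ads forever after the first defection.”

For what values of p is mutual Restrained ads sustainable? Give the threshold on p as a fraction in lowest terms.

55/98

With continuation probability p and discount β, the effective per-period discount factor is βp.
Grim-trigger IC: βp ≥ (141−86)/(141−29) = 55/112.
So p ≥ (55/112)/(7/8) = 55/98.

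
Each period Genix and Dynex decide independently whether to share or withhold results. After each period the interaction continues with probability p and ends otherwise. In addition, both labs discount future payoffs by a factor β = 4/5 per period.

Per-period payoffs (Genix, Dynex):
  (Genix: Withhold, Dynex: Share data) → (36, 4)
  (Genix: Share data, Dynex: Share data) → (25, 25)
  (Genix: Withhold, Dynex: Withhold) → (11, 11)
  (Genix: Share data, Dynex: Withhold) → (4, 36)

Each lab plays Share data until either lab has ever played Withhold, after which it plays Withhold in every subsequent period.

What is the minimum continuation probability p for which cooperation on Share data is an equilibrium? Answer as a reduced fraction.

11/20

With continuation probability p and discount β, the effective per-period discount factor is βp.
Grim-trigger IC: βp ≥ (36−25)/(36−11) = 11/25.
So p ≥ (11/25)/(4/5) = 11/20.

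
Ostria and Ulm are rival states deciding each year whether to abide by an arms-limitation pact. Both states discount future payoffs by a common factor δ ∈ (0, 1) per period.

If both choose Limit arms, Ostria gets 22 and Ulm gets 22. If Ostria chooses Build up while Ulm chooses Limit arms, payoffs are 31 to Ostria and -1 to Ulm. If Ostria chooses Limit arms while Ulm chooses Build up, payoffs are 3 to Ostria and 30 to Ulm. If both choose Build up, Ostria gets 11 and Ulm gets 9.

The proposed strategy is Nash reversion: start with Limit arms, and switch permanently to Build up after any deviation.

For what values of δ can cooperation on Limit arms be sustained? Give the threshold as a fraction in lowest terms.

9/20

Ostria: cooperation gives 22 each period; deviation gives 31 once then 11 forever.
  22/(1−δ) ≥ 31 + 11δ/(1−δ) ⇒ δ ≥ 9/20.
Ulm: cooperation gives 22 each period; deviation gives 30 once then 9 forever.
  δ ≥ 8/21.
Both must hold, so the binding constraint is Ostria's: δ ≥ 9/20.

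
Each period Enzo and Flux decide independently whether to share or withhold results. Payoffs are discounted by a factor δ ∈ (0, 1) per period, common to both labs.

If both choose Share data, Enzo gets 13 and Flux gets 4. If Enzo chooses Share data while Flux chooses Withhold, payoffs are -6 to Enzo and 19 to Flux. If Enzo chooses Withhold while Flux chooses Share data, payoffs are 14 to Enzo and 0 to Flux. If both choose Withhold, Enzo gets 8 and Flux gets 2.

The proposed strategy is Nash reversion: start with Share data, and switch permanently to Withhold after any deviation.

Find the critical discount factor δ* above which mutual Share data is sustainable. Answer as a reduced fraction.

15/17

Enzo: cooperation gives 13 each period; deviation gives 14 once then 8 forever.
  13/(1−δ) ≥ 14 + 8δ/(1−δ) ⇒ δ ≥ 1/6.
Flux: cooperation gives 4 each period; deviation gives 19 once then 2 forever.
  δ ≥ 15/17.
Both must hold, so the binding constraint is Flux's: δ ≥ 15/17.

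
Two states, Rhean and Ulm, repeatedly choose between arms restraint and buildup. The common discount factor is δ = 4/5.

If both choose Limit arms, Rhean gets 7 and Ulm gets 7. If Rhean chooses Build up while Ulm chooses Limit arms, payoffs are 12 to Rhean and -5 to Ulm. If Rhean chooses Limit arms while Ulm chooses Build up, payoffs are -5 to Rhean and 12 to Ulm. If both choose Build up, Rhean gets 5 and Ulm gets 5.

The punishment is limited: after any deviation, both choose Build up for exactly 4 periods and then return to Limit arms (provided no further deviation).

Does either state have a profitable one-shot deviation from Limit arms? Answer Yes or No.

Comparing payoff streams over the 5 periods until play realigns: cooperate → 7(1+δ+…+δ^4); deviate → 12 + 5(δ+…+δ^4).
Cooperation is sustained iff (7−5)(δ+…+δ^4) ≥ 12−7.
δ+…+δ^4 = 4/5·(1−(4/5)^4)/(1−4/5) = 2.3616, and (12−7)/(7−5) = 2.5000.
2.3616 < 2.5000, so cooperation is not sustainable.

Yes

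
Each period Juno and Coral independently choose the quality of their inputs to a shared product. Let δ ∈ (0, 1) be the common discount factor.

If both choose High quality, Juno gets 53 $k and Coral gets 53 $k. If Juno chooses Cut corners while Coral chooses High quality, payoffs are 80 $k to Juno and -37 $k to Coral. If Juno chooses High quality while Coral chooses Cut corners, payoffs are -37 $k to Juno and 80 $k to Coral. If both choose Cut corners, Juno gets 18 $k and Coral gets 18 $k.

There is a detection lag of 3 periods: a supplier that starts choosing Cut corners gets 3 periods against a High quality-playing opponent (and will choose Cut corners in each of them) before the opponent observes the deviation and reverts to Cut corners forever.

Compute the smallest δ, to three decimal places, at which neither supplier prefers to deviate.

The best deviation is to choose Cut corners for all 3 undetected periods, earning 80 each, then 18 forever once detected.
Deviation value: 80(1−δ^3)/(1−δ) + 18δ^3/(1−δ); cooperation value: 53/(1−δ).
IC: 53 ≥ 80(1−δ^3) + 18δ^3 = 80 − 62δ^3.
So δ^3 ≥ 27/62, giving δ ≥ (27/62)^(1/3) ≈ 0.758.

0.758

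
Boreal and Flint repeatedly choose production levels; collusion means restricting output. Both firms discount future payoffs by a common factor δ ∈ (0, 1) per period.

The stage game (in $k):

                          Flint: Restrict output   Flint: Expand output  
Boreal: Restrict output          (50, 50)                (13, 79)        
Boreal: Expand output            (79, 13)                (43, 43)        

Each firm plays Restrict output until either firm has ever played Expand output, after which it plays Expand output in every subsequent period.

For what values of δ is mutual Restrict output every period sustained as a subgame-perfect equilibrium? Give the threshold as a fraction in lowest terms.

29/36

Cooperation forever yields 50 each period: 50/(1−δ).
Deviating yields 79 once, then 43 forever: 79 + 43δ/(1−δ).
No profitable deviation requires 50/(1−δ) ≥ 79 + 43δ/(1−δ).
Multiplying by (1−δ): 50 ≥ 79(1−δ) + 43δ = 79 − 36δ.
So 36δ ≥ 29, i.e. δ ≥ 29/36.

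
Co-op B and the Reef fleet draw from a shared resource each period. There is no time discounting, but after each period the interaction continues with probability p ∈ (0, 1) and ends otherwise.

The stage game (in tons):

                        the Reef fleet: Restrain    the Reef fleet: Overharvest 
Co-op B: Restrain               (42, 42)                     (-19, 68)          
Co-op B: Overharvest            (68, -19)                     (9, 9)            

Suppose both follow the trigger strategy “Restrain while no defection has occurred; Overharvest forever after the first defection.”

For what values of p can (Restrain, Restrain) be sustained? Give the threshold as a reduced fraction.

Expected cooperation value is 42 + p·42 + p²·42 + … = 42/(1−p); deviation gives 68 + p·9/(1−p).
42 ≥ 68(1−p) + 9p ⇒ 59p ≥ 26 ⇒ p ≥ 26/59.

26/59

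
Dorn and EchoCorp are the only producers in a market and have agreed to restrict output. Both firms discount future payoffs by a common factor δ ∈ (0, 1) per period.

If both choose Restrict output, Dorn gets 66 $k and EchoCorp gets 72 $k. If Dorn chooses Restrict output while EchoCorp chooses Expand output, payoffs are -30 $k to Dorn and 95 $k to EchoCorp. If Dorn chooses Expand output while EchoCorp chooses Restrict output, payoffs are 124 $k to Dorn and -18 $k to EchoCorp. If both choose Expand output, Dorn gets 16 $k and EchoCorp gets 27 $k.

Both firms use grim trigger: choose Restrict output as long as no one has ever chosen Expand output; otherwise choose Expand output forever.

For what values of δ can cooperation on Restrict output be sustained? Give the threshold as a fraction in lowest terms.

29/54

Dorn: cooperation gives 66 each period; deviation gives 124 once then 16 forever.
  66/(1−δ) ≥ 124 + 16δ/(1−δ) ⇒ δ ≥ 58/108 = 29/54.
EchoCorp: cooperation gives 72 each period; deviation gives 95 once then 27 forever.
  δ ≥ 23/68.
Both must hold, so the binding constraint is Dorn's: δ ≥ 29/54.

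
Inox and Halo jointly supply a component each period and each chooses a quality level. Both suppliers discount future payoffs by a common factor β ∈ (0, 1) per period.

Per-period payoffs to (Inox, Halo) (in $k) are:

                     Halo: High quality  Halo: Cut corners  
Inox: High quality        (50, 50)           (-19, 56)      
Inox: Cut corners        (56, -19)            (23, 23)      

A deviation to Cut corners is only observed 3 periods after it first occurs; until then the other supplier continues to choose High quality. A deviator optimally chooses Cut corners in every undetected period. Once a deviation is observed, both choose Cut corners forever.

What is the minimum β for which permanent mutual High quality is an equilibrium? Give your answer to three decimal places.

0.567

A deviator earns 56 for 3 periods, then 23 forever; cooperating earns 50 forever. Multiplying the IC by (1−β):
50 ≥ 56(1−β^3) + 23β^3, so 33·β^3 ≥ 6 and β^3 ≥ 2/11.
β ≥ (2/11)^(1/3) ≈ 0.567.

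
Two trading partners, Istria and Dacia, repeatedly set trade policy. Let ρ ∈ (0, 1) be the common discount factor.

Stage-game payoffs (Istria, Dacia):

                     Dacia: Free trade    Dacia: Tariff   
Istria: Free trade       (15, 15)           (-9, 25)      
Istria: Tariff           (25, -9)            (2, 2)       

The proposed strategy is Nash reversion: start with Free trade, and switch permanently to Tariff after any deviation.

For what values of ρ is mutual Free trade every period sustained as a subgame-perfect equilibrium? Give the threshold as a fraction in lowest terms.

10/23

15/(1−ρ) ≥ 25 + 2ρ/(1−ρ)
15 ≥ 25 − 23ρ
ρ ≥ 10/23.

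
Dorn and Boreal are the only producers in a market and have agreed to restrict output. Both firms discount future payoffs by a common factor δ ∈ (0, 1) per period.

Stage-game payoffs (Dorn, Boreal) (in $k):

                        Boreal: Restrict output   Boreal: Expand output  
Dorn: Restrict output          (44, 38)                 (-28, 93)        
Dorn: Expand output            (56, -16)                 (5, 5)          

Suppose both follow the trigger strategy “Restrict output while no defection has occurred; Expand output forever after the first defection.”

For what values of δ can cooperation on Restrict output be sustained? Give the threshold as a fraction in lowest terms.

5/8

For Dorn: deviation gain 56−44 = 12, per-period punishment loss 44−5 = 39. IC gives δ ≥ 12/51 = 4/17.
For Boreal: gain 55, loss 33 per period, so δ ≥ 55/88 = 5/8.
The tighter constraint is Boreal's, so cooperation needs δ ≥ 5/8.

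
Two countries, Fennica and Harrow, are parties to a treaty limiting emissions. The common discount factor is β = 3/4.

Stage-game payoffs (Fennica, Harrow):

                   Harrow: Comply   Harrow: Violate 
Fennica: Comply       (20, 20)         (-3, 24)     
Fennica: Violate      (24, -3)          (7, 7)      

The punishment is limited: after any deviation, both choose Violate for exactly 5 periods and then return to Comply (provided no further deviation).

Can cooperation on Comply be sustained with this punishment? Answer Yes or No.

Yes

IC: β+…+β^5 ≥ (24−20)/(20−7) = 4/13.
At β = 3/4: partial sum = 2.2881 ≥ 0.3077. Cooperation sustainable.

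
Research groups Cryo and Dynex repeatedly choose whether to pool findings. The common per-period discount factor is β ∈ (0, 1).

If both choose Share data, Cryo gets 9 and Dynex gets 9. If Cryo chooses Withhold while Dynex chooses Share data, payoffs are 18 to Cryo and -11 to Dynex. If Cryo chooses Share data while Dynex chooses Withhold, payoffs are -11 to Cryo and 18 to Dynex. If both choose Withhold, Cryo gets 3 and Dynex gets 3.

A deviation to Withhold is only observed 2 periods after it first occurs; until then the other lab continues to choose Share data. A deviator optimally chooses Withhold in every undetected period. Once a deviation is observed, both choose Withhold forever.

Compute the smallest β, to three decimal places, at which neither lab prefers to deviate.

0.775

The best deviation is to choose Withhold for all 2 undetected periods, earning 18 each, then 3 forever once detected.
Deviation value: 18(1−β^2)/(1−β) + 3β^2/(1−β); cooperation value: 9/(1−β).
IC: 9 ≥ 18(1−β^2) + 3β^2 = 18 − 15β^2.
So β^2 ≥ 9/15 = 3/5, giving β ≥ (3/5)^(1/2) ≈ 0.775.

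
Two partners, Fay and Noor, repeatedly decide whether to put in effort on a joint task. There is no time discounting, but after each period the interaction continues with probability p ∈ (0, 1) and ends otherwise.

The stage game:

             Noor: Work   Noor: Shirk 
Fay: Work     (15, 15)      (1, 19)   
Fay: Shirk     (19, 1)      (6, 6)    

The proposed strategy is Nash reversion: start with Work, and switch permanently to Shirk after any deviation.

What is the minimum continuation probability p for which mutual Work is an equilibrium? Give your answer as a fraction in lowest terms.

Expected cooperation value is 15 + p·15 + p²·15 + … = 15/(1−p); deviation gives 19 + p·6/(1−p).
15 ≥ 19(1−p) + 6p ⇒ 13p ≥ 4 ⇒ p ≥ 4/13.

4/13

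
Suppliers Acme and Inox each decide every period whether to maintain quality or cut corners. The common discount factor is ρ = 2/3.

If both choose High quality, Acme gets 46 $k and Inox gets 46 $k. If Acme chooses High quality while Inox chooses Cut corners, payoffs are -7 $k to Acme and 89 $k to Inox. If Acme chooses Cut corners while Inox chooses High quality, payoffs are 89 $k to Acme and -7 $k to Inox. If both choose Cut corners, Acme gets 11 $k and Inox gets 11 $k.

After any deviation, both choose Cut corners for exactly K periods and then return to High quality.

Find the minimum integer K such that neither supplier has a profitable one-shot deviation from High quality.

3

Need Σ_{k=1}^{K} ρ^k ≥ (89−46)/(46−11) = 1.2286 at ρ = 2/3.
At K = 2 the sum is 1.1111 < 1.2286; at K = 3 it is 1.4074 ≥ 1.2286.
So the minimum punishment length is K = 3.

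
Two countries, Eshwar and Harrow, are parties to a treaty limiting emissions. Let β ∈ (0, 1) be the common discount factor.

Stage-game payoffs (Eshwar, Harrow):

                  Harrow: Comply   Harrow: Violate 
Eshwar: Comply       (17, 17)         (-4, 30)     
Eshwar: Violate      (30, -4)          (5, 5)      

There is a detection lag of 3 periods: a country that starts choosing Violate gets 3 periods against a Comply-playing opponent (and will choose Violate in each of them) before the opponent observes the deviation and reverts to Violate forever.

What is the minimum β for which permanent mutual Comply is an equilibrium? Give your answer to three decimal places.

A deviator earns 30 for 3 periods, then 5 forever; cooperating earns 17 forever. Multiplying the IC by (1−β):
17 ≥ 30(1−β^3) + 5β^3, so 25·β^3 ≥ 13 and β^3 ≥ 13/25.
β ≥ (13/25)^(1/3) ≈ 0.804.

0.804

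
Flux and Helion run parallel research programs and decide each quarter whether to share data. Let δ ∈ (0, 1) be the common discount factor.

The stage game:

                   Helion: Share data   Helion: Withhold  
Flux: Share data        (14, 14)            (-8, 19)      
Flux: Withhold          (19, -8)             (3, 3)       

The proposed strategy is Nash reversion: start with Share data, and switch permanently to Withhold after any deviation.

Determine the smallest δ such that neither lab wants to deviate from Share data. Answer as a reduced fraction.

One-period gain from deviating is 19 − 14 = 5. The loss is 14 − 3 = 11 in every subsequent period, with present value 11·δ/(1−δ).
Deviation is unprofitable when 11·δ/(1−δ) ≥ 5, i.e. δ/(1−δ) ≥ 5/11.
Equivalently δ ≥ 5/(5+11) = 5/16.

5/16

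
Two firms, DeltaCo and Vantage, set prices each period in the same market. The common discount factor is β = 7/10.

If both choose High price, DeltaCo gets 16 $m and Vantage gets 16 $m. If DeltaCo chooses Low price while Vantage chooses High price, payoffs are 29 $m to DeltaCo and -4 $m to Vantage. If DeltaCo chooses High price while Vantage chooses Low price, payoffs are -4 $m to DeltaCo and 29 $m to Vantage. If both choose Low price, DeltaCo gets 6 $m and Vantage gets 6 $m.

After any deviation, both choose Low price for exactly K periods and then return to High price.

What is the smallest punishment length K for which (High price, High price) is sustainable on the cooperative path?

Need Σ_{k=1}^{K} β^k ≥ (29−16)/(16−6) = 1.3000 at β = 7/10.
At K = 2 the sum is 1.1900 < 1.3000; at K = 3 it is 1.5330 ≥ 1.3000.
So the minimum punishment length is K = 3.

3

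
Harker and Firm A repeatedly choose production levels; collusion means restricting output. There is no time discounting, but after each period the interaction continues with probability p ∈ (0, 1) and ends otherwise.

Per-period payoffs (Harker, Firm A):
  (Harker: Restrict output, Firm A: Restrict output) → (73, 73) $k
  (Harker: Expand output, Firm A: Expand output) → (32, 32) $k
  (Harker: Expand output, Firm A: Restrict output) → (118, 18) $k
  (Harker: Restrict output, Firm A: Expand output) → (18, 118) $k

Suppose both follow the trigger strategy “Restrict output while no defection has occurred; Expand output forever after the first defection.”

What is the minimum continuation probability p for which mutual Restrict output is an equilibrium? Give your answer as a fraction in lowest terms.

45/86

With no time discounting, the continuation probability p plays the role of the discount factor.
Grim-trigger IC: 73/(1−p) ≥ 118 + 32p/(1−p) ⇒ p ≥ (118−73)/(118−32) = 45/86.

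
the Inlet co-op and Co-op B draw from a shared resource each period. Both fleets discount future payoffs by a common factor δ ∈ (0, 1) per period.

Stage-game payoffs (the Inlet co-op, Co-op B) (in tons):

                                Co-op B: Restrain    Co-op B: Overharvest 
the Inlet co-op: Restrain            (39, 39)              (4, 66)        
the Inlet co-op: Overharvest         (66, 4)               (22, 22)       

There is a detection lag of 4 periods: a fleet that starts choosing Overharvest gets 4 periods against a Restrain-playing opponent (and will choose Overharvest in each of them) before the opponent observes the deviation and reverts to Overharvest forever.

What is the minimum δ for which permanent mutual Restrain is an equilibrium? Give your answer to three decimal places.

Deviating for the 4 undetected periods gains 66−39 = 27 per period over cooperation, then loses 39−22 = 17 per period forever once punishment starts.
Gain: 27(1 + δ + … + δ^3); loss: 17·δ^4/(1−δ).
No profitable deviation ⇔ 27(1−δ^4) ≤ 17·δ^4, i.e. δ^4 ≥ 27/(27+17) = 27/44.
Hence δ ≥ (27/44)^(1/4) ≈ 0.885.

0.885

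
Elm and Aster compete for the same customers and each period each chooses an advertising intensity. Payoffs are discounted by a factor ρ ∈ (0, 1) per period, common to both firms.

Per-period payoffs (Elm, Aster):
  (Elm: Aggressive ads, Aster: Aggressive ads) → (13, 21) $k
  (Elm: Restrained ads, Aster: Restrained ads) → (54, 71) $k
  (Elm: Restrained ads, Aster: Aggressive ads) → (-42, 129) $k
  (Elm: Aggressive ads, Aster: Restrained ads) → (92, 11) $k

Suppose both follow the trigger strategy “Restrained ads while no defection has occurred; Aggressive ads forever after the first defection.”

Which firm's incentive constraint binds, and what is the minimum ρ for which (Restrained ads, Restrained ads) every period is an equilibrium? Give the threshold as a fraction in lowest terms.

Aster; ρ ≥ 29/54

Elm's threshold: (92−54)/(92−13) = 38/79.
Aster's threshold: (129−71)/(129−21) = 29/54.
38/79 < 29/54, so Aster binds and ρ* = 29/54.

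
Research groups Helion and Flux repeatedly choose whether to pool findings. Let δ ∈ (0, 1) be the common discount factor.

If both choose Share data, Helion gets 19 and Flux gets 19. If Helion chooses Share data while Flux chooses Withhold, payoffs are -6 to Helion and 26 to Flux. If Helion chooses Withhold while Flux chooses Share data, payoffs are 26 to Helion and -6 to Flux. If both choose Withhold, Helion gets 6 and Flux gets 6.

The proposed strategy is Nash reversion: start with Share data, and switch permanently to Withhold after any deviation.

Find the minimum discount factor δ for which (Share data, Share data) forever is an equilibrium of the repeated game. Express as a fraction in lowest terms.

Under grim trigger the critical discount factor is (T−C)/(T−P) with T = 26, C = 19, P = 6.
δ* = (26−19)/(26−6) = 7/20.

7/20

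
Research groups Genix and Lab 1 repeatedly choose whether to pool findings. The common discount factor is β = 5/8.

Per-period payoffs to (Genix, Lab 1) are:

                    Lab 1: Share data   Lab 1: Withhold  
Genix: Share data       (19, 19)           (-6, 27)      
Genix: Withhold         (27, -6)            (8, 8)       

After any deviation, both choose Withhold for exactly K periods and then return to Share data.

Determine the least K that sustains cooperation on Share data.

2

Need Σ_{k=1}^{K} β^k ≥ (27−19)/(19−8) = 0.7273 at β = 5/8.
At K = 1 the sum is 0.6250 < 0.7273; at K = 2 it is 1.0156 ≥ 0.7273.
So the minimum punishment length is K = 2.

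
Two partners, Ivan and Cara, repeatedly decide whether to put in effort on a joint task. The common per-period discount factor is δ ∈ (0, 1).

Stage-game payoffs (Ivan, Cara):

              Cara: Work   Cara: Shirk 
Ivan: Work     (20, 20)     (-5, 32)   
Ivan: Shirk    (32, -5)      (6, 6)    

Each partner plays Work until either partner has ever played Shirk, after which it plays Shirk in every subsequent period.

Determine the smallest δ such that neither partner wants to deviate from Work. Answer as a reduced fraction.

6/13

Cooperation forever yields 20 each period: 20/(1−δ).
Deviating yields 32 once, then 6 forever: 32 + 6δ/(1−δ).
No profitable deviation requires 20/(1−δ) ≥ 32 + 6δ/(1−δ).
Multiplying by (1−δ): 20 ≥ 32(1−δ) + 6δ = 32 − 26δ.
So 26δ ≥ 12, i.e. δ ≥ 12/26 = 6/13.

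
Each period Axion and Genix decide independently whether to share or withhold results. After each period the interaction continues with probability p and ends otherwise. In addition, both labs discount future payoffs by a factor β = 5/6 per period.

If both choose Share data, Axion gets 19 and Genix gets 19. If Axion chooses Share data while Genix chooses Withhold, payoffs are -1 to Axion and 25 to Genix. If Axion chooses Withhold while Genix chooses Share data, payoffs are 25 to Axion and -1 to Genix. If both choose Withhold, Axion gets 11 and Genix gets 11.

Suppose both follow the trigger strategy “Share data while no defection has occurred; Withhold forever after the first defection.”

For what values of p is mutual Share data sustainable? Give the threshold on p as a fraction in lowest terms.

18/35

With continuation probability p and discount β, the effective per-period discount factor is βp.
Grim-trigger IC: βp ≥ (25−19)/(25−11) = 3/7.
So p ≥ (3/7)/(5/6) = 18/35.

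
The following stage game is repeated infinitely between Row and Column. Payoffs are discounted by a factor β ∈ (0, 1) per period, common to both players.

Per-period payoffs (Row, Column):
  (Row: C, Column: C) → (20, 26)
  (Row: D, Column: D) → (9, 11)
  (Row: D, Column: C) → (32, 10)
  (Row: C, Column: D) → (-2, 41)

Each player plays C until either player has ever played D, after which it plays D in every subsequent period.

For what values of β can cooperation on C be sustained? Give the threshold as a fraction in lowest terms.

Row: cooperation gives 20 each period; deviation gives 32 once then 9 forever.
  20/(1−β) ≥ 32 + 9β/(1−β) ⇒ β ≥ 12/23.
Column: cooperation gives 26 each period; deviation gives 41 once then 11 forever.
  β ≥ 15/30 = 1/2.
Both must hold, so the binding constraint is Row's: β ≥ 12/23.

12/23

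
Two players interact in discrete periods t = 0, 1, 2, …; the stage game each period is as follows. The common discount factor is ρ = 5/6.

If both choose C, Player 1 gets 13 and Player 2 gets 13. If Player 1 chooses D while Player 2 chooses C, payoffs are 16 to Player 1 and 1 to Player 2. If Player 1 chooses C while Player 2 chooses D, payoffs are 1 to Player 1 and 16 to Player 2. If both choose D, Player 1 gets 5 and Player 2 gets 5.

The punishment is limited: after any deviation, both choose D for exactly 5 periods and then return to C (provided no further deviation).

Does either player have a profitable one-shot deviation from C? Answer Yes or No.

Comparing payoff streams over the 6 periods until play realigns: cooperate → 13(1+ρ+…+ρ^5); deviate → 16 + 5(ρ+…+ρ^5).
Cooperation is sustained iff (13−5)(ρ+…+ρ^5) ≥ 16−13.
ρ+…+ρ^5 = 5/6·(1−(5/6)^5)/(1−5/6) = 2.9906, and (16−13)/(13−5) = 0.3750.
2.9906 ≥ 0.3750, so cooperation is sustainable.

No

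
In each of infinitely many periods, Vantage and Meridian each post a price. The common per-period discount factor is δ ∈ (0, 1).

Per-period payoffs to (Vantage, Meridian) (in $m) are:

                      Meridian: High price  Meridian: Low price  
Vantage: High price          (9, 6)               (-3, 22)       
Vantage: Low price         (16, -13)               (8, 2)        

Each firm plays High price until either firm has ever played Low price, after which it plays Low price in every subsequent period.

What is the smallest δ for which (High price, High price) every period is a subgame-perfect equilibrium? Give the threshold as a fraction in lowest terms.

7/8

Vantage's threshold: (16−9)/(16−8) = 7/8.
Meridian's threshold: (22−6)/(22−2) = 4/5.
7/8 > 4/5, so Vantage binds and δ* = 7/8.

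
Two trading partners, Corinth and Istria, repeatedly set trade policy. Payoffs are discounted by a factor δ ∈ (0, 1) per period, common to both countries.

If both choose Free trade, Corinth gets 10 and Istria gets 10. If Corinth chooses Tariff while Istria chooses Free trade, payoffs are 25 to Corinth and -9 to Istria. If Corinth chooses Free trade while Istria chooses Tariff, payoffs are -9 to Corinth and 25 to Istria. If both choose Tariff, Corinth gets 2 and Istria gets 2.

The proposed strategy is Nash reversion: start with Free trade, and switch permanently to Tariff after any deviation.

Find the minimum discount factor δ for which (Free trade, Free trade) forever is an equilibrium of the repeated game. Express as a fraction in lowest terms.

15/23

Under grim trigger the critical discount factor is (T−C)/(T−P) with T = 25, C = 10, P = 2.
δ* = (25−10)/(25−2) = 15/23.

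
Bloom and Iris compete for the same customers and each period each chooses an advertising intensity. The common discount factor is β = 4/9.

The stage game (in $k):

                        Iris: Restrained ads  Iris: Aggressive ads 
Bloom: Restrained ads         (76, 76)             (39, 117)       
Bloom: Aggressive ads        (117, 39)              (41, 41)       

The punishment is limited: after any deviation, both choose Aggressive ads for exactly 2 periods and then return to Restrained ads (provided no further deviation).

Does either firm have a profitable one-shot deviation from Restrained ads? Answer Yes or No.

Yes

Comparing payoff streams over the 3 periods until play realigns: cooperate → 76(1+β+…+β^2); deviate → 117 + 41(β+…+β^2).
Cooperation is sustained iff (76−41)(β+…+β^2) ≥ 117−76.
β+…+β^2 = 4/9·(1−(4/9)^2)/(1−4/9) = 0.6420, and (117−76)/(76−41) = 1.1714.
0.6420 < 1.1714, so cooperation is not sustainable.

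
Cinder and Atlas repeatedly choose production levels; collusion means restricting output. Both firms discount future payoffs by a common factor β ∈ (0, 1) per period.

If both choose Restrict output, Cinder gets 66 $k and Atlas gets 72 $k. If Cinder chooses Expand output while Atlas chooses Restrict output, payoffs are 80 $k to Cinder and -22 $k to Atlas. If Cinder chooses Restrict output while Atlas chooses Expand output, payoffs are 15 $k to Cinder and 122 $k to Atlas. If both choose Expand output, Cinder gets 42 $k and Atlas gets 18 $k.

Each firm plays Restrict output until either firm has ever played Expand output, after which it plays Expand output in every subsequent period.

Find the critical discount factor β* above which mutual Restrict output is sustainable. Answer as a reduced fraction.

25/52

For Cinder: deviation gain 80−66 = 14, per-period punishment loss 66−42 = 24. IC gives β ≥ 14/38 = 7/19.
For Atlas: gain 50, loss 54 per period, so β ≥ 50/104 = 25/52.
The tighter constraint is Atlas's, so cooperation needs β ≥ 25/52.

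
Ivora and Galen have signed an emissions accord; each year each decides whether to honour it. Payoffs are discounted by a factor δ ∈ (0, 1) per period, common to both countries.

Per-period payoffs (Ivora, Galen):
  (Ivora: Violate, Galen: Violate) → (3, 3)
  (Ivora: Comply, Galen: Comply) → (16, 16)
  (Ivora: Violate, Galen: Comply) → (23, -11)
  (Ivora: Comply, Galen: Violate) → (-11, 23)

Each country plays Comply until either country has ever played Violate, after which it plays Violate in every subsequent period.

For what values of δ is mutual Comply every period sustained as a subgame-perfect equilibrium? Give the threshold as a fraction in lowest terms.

Cooperation forever yields 16 each period: 16/(1−δ).
Deviating yields 23 once, then 3 forever: 23 + 3δ/(1−δ).
No profitable deviation requires 16/(1−δ) ≥ 23 + 3δ/(1−δ).
Multiplying by (1−δ): 16 ≥ 23(1−δ) + 3δ = 23 − 20δ.
So 20δ ≥ 7, i.e. δ ≥ 7/20.

7/20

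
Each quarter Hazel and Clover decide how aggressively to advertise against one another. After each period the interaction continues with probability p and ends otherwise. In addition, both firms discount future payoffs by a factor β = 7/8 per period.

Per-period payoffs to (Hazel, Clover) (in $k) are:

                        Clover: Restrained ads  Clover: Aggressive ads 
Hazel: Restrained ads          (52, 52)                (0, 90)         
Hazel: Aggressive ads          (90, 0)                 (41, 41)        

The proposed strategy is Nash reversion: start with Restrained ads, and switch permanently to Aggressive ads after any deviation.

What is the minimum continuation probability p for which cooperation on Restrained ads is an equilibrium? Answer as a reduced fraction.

304/343

With continuation probability p and discount β, the effective per-period discount factor is βp.
Grim-trigger IC: βp ≥ (90−52)/(90−41) = 38/49.
So p ≥ (38/49)/(7/8) = 304/343.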